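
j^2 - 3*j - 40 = (j - 8)*(j + 5)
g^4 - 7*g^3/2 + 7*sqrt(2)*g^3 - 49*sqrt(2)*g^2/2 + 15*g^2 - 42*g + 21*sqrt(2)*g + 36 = (g - 2)*(g - 3/2)*(g + sqrt(2))*(g + 6*sqrt(2))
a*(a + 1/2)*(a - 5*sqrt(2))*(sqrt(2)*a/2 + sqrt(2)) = sqrt(2)*a^4/2 - 5*a^3 + 5*sqrt(2)*a^3/4 - 25*a^2/2 + sqrt(2)*a^2/2 - 5*a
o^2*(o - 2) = o^3 - 2*o^2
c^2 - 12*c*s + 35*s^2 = (c - 7*s)*(c - 5*s)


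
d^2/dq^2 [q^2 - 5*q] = 2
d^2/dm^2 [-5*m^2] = -10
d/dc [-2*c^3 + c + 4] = 1 - 6*c^2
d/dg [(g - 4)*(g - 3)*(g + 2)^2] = 4*g^3 - 9*g^2 - 24*g + 20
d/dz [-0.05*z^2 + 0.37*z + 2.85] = 0.37 - 0.1*z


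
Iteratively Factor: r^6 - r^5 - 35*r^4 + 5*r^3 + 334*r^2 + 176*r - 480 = (r - 5)*(r^5 + 4*r^4 - 15*r^3 - 70*r^2 - 16*r + 96) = (r - 5)*(r - 4)*(r^4 + 8*r^3 + 17*r^2 - 2*r - 24) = (r - 5)*(r - 4)*(r - 1)*(r^3 + 9*r^2 + 26*r + 24) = (r - 5)*(r - 4)*(r - 1)*(r + 4)*(r^2 + 5*r + 6) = (r - 5)*(r - 4)*(r - 1)*(r + 2)*(r + 4)*(r + 3)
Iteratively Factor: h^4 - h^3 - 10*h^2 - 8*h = (h)*(h^3 - h^2 - 10*h - 8) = h*(h - 4)*(h^2 + 3*h + 2) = h*(h - 4)*(h + 2)*(h + 1)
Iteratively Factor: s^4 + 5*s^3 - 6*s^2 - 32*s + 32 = (s - 2)*(s^3 + 7*s^2 + 8*s - 16) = (s - 2)*(s + 4)*(s^2 + 3*s - 4) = (s - 2)*(s + 4)^2*(s - 1)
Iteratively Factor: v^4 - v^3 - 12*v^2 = (v)*(v^3 - v^2 - 12*v) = v^2*(v^2 - v - 12) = v^2*(v - 4)*(v + 3)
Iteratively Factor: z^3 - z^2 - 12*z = (z - 4)*(z^2 + 3*z) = z*(z - 4)*(z + 3)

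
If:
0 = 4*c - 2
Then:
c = 1/2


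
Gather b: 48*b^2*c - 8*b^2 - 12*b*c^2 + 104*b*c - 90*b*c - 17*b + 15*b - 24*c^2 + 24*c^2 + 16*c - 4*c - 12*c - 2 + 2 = b^2*(48*c - 8) + b*(-12*c^2 + 14*c - 2)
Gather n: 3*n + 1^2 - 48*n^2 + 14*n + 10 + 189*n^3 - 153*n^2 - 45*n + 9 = 189*n^3 - 201*n^2 - 28*n + 20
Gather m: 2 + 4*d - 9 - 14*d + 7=-10*d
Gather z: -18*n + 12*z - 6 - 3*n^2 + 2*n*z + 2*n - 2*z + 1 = -3*n^2 - 16*n + z*(2*n + 10) - 5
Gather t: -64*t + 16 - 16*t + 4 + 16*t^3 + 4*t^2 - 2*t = 16*t^3 + 4*t^2 - 82*t + 20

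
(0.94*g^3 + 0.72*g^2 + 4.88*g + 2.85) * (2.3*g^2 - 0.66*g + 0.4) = 2.162*g^5 + 1.0356*g^4 + 11.1248*g^3 + 3.6222*g^2 + 0.0709999999999997*g + 1.14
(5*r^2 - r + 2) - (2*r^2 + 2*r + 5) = 3*r^2 - 3*r - 3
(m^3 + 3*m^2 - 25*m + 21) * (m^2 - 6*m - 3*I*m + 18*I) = m^5 - 3*m^4 - 3*I*m^4 - 43*m^3 + 9*I*m^3 + 171*m^2 + 129*I*m^2 - 126*m - 513*I*m + 378*I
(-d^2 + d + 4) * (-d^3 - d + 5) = d^5 - d^4 - 3*d^3 - 6*d^2 + d + 20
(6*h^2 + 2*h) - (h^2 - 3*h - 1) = 5*h^2 + 5*h + 1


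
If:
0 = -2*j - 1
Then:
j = -1/2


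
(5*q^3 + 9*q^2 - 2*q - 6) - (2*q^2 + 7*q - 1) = 5*q^3 + 7*q^2 - 9*q - 5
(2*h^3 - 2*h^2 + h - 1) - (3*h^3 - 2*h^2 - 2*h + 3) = -h^3 + 3*h - 4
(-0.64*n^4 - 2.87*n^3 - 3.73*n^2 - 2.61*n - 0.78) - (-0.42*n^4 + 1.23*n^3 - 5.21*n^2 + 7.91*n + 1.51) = -0.22*n^4 - 4.1*n^3 + 1.48*n^2 - 10.52*n - 2.29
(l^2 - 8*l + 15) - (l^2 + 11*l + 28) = -19*l - 13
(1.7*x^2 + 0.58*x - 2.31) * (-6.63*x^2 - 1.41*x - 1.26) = -11.271*x^4 - 6.2424*x^3 + 12.3555*x^2 + 2.5263*x + 2.9106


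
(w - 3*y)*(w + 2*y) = w^2 - w*y - 6*y^2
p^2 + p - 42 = (p - 6)*(p + 7)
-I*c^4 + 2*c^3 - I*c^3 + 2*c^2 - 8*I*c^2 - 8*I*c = c*(c - 2*I)*(c + 4*I)*(-I*c - I)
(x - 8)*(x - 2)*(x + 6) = x^3 - 4*x^2 - 44*x + 96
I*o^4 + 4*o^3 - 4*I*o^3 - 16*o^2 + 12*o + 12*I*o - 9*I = (o - 3)*(o - 3*I)*(o - I)*(I*o - I)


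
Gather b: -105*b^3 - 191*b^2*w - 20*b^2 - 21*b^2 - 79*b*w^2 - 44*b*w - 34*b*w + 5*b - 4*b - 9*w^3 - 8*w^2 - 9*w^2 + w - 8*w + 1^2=-105*b^3 + b^2*(-191*w - 41) + b*(-79*w^2 - 78*w + 1) - 9*w^3 - 17*w^2 - 7*w + 1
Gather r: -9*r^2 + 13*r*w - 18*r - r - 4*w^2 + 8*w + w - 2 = -9*r^2 + r*(13*w - 19) - 4*w^2 + 9*w - 2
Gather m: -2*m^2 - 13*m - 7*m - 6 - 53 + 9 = -2*m^2 - 20*m - 50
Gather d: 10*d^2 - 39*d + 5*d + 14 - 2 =10*d^2 - 34*d + 12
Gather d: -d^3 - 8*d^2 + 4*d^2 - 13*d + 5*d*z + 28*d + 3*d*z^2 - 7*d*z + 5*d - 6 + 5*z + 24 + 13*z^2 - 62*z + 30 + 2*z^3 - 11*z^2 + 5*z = -d^3 - 4*d^2 + d*(3*z^2 - 2*z + 20) + 2*z^3 + 2*z^2 - 52*z + 48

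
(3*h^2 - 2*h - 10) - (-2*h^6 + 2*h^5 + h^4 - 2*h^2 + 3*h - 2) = 2*h^6 - 2*h^5 - h^4 + 5*h^2 - 5*h - 8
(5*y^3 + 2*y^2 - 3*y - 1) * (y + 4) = 5*y^4 + 22*y^3 + 5*y^2 - 13*y - 4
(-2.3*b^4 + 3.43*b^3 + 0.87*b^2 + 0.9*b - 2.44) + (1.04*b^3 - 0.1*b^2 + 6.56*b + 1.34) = -2.3*b^4 + 4.47*b^3 + 0.77*b^2 + 7.46*b - 1.1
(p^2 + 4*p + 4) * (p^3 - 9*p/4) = p^5 + 4*p^4 + 7*p^3/4 - 9*p^2 - 9*p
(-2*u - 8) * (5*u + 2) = -10*u^2 - 44*u - 16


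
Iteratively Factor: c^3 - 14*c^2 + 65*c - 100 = (c - 5)*(c^2 - 9*c + 20) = (c - 5)*(c - 4)*(c - 5)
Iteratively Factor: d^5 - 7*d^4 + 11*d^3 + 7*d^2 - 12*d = (d - 4)*(d^4 - 3*d^3 - d^2 + 3*d) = d*(d - 4)*(d^3 - 3*d^2 - d + 3) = d*(d - 4)*(d - 3)*(d^2 - 1) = d*(d - 4)*(d - 3)*(d - 1)*(d + 1)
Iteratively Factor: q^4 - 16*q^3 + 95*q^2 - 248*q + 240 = (q - 4)*(q^3 - 12*q^2 + 47*q - 60) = (q - 4)*(q - 3)*(q^2 - 9*q + 20) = (q - 4)^2*(q - 3)*(q - 5)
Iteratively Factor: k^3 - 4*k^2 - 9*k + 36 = (k + 3)*(k^2 - 7*k + 12) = (k - 4)*(k + 3)*(k - 3)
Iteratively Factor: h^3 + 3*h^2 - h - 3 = (h + 1)*(h^2 + 2*h - 3) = (h + 1)*(h + 3)*(h - 1)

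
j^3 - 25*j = j*(j - 5)*(j + 5)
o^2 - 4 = (o - 2)*(o + 2)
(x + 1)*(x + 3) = x^2 + 4*x + 3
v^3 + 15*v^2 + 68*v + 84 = (v + 2)*(v + 6)*(v + 7)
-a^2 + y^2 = (-a + y)*(a + y)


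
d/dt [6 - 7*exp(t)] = -7*exp(t)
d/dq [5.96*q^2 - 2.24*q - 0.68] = 11.92*q - 2.24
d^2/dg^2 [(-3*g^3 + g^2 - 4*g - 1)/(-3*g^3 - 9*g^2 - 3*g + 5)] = 2*(-90*g^6 + 27*g^5 + 675*g^4 + 588*g^3 + 360*g^2 + 891*g + 89)/(27*g^9 + 243*g^8 + 810*g^7 + 1080*g^6 - 1242*g^4 - 558*g^3 + 540*g^2 + 225*g - 125)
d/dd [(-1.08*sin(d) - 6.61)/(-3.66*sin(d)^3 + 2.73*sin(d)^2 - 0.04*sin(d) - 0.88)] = (-7.9056*sin(d)^3 - 69.6294*sin(d)^2 + 36.0906*sin(d) + 0.686)*cos(d)/(13.3956*sin(d)^6 - 19.9836*sin(d)^5 + 7.7457*sin(d)^4 + 6.2232*sin(d)^3 - 4.8032*sin(d)^2 + 0.0704*sin(d) + 0.7744)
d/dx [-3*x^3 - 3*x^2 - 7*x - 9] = -9*x^2 - 6*x - 7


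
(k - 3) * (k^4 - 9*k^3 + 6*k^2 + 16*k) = k^5 - 12*k^4 + 33*k^3 - 2*k^2 - 48*k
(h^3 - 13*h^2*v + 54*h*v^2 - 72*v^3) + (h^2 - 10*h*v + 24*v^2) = h^3 - 13*h^2*v + h^2 + 54*h*v^2 - 10*h*v - 72*v^3 + 24*v^2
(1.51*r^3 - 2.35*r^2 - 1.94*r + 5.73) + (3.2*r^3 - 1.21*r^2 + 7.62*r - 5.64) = 4.71*r^3 - 3.56*r^2 + 5.68*r + 0.0900000000000007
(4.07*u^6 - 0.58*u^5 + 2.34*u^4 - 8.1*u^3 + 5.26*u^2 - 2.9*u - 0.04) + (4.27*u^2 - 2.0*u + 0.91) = 4.07*u^6 - 0.58*u^5 + 2.34*u^4 - 8.1*u^3 + 9.53*u^2 - 4.9*u + 0.87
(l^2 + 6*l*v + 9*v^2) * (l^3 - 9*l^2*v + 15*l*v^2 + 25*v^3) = l^5 - 3*l^4*v - 30*l^3*v^2 + 34*l^2*v^3 + 285*l*v^4 + 225*v^5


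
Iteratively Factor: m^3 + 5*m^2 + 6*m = (m + 2)*(m^2 + 3*m) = (m + 2)*(m + 3)*(m)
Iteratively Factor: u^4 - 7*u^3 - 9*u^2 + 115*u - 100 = (u - 5)*(u^3 - 2*u^2 - 19*u + 20) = (u - 5)*(u - 1)*(u^2 - u - 20) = (u - 5)*(u - 1)*(u + 4)*(u - 5)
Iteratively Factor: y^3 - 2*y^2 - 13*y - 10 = (y + 1)*(y^2 - 3*y - 10) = (y - 5)*(y + 1)*(y + 2)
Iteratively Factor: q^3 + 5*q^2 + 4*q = (q)*(q^2 + 5*q + 4) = q*(q + 4)*(q + 1)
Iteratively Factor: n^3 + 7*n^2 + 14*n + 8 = (n + 2)*(n^2 + 5*n + 4) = (n + 1)*(n + 2)*(n + 4)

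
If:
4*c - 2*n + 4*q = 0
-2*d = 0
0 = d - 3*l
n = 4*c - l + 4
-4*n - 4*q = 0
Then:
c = -6/5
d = 0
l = 0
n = -4/5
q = 4/5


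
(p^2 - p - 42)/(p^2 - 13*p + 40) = (p^2 - p - 42)/(p^2 - 13*p + 40)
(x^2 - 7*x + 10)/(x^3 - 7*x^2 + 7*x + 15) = (x - 2)/(x^2 - 2*x - 3)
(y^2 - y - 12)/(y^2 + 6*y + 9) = (y - 4)/(y + 3)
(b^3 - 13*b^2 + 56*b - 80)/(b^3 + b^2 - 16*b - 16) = (b^2 - 9*b + 20)/(b^2 + 5*b + 4)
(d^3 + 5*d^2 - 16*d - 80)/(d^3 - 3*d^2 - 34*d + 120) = (d^2 + 9*d + 20)/(d^2 + d - 30)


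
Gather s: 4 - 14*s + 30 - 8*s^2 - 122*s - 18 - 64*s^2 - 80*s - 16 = -72*s^2 - 216*s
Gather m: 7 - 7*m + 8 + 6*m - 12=3 - m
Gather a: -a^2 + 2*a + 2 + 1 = -a^2 + 2*a + 3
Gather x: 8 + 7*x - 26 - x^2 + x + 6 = -x^2 + 8*x - 12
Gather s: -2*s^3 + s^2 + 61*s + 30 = -2*s^3 + s^2 + 61*s + 30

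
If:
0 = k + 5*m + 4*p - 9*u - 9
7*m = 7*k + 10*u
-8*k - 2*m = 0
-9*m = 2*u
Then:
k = 0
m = 0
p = 9/4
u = 0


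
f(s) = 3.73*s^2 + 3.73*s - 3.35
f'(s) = 7.46*s + 3.73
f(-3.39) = 26.87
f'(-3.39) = -21.56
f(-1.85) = 2.52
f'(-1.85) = -10.07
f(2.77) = 35.60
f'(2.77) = 24.39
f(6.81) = 195.03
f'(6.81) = 54.53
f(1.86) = 16.49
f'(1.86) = 17.61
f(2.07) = 20.35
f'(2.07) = 19.17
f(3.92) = 68.59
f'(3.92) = 32.97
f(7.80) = 252.68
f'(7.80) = 61.92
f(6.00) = 153.31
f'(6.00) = 48.49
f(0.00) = -3.35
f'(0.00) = 3.73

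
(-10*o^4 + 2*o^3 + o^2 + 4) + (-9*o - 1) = -10*o^4 + 2*o^3 + o^2 - 9*o + 3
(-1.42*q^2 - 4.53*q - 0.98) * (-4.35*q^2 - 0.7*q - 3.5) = 6.177*q^4 + 20.6995*q^3 + 12.404*q^2 + 16.541*q + 3.43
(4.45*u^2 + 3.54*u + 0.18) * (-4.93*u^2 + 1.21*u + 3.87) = -21.9385*u^4 - 12.0677*u^3 + 20.6175*u^2 + 13.9176*u + 0.6966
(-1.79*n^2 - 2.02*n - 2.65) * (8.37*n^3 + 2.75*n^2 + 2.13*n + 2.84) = -14.9823*n^5 - 21.8299*n^4 - 31.5482*n^3 - 16.6737*n^2 - 11.3813*n - 7.526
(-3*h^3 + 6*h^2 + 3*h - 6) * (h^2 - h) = -3*h^5 + 9*h^4 - 3*h^3 - 9*h^2 + 6*h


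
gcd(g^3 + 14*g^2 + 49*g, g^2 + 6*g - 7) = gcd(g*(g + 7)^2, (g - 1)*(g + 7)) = g + 7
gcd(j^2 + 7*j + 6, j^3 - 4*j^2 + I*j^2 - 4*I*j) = 1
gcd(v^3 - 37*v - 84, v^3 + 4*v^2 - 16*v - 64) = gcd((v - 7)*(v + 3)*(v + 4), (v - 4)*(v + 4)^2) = v + 4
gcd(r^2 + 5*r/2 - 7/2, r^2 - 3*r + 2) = r - 1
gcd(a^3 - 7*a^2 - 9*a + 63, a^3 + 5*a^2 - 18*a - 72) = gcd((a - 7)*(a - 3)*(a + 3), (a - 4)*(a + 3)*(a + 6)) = a + 3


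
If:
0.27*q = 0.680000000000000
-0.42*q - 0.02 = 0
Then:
No Solution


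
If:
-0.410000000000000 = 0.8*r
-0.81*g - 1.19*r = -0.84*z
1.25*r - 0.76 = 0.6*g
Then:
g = -2.33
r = -0.51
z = -2.98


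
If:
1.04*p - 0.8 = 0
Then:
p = 0.77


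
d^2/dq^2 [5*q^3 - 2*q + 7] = 30*q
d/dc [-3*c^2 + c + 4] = 1 - 6*c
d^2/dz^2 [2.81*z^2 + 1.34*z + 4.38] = 5.62000000000000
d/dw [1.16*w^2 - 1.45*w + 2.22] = 2.32*w - 1.45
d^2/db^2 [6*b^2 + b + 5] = 12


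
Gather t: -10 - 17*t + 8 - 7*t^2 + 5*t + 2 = -7*t^2 - 12*t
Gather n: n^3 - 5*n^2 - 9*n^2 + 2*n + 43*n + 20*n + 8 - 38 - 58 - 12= n^3 - 14*n^2 + 65*n - 100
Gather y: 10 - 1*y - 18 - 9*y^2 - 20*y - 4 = -9*y^2 - 21*y - 12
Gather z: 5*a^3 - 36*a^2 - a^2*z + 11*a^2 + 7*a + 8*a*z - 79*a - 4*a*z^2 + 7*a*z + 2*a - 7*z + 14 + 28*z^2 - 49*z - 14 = 5*a^3 - 25*a^2 - 70*a + z^2*(28 - 4*a) + z*(-a^2 + 15*a - 56)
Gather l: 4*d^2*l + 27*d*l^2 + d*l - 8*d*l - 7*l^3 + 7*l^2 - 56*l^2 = -7*l^3 + l^2*(27*d - 49) + l*(4*d^2 - 7*d)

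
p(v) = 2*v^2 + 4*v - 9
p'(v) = 4*v + 4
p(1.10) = -2.18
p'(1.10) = 8.40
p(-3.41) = 0.62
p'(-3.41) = -9.64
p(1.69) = 3.47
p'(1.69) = 10.76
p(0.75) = -4.88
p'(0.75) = 7.00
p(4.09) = 40.82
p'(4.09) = 20.36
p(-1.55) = -10.40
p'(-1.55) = -2.20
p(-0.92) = -10.99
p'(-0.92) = 0.32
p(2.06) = 7.73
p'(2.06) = 12.24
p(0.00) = -9.00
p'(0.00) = 4.00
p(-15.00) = 381.00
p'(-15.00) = -56.00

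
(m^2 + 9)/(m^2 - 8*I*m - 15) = (m + 3*I)/(m - 5*I)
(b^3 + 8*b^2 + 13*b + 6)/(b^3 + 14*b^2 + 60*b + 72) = (b^2 + 2*b + 1)/(b^2 + 8*b + 12)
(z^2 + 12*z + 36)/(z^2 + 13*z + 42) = (z + 6)/(z + 7)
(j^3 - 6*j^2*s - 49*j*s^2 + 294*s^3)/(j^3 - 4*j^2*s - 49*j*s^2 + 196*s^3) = (-j + 6*s)/(-j + 4*s)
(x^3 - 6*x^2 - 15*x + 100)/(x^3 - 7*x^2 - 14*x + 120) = (x - 5)/(x - 6)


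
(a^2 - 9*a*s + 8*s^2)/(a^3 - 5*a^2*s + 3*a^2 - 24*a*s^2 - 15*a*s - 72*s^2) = (a - s)/(a^2 + 3*a*s + 3*a + 9*s)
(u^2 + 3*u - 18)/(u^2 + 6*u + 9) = (u^2 + 3*u - 18)/(u^2 + 6*u + 9)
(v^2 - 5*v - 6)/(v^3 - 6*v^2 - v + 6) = 1/(v - 1)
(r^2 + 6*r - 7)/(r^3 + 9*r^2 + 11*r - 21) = 1/(r + 3)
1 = 1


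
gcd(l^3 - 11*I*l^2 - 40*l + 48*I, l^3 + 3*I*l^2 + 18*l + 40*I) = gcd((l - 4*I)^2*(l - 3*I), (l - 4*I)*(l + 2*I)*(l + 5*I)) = l - 4*I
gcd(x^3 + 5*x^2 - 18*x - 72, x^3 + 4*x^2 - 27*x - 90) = x^2 + 9*x + 18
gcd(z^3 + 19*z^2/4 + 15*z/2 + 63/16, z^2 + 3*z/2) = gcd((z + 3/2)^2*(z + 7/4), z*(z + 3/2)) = z + 3/2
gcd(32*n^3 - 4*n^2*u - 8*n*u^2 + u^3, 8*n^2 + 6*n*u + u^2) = 2*n + u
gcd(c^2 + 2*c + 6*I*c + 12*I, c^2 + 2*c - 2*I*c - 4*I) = c + 2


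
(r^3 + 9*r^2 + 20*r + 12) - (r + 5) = r^3 + 9*r^2 + 19*r + 7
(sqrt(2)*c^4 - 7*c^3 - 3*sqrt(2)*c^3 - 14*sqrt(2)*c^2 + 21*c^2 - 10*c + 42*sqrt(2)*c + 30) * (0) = 0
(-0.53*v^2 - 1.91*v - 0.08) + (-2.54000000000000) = -0.53*v^2 - 1.91*v - 2.62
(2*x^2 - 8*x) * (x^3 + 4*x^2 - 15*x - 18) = 2*x^5 - 62*x^3 + 84*x^2 + 144*x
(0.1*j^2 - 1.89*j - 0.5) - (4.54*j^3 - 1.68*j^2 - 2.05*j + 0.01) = -4.54*j^3 + 1.78*j^2 + 0.16*j - 0.51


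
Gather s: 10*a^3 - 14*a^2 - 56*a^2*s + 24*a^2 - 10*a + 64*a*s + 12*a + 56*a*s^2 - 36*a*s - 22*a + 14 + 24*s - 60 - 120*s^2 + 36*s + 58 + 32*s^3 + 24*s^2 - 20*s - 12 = 10*a^3 + 10*a^2 - 20*a + 32*s^3 + s^2*(56*a - 96) + s*(-56*a^2 + 28*a + 40)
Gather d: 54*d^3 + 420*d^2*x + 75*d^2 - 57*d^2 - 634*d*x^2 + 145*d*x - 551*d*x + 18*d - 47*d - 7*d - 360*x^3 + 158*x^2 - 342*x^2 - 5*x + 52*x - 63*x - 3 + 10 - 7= 54*d^3 + d^2*(420*x + 18) + d*(-634*x^2 - 406*x - 36) - 360*x^3 - 184*x^2 - 16*x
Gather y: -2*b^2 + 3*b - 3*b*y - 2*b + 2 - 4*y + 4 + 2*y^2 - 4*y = -2*b^2 + b + 2*y^2 + y*(-3*b - 8) + 6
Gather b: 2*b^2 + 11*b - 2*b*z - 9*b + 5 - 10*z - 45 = 2*b^2 + b*(2 - 2*z) - 10*z - 40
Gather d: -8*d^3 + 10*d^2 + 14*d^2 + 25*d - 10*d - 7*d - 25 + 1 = -8*d^3 + 24*d^2 + 8*d - 24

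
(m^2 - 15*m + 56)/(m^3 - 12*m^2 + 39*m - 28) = (m - 8)/(m^2 - 5*m + 4)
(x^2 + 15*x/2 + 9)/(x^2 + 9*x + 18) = (x + 3/2)/(x + 3)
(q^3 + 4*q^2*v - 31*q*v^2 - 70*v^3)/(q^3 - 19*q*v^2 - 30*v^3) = (q + 7*v)/(q + 3*v)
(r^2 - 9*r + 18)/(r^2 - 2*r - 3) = (r - 6)/(r + 1)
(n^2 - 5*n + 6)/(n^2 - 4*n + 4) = (n - 3)/(n - 2)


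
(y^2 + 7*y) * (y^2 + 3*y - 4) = y^4 + 10*y^3 + 17*y^2 - 28*y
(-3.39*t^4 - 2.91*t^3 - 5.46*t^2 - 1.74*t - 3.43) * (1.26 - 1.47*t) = 4.9833*t^5 + 0.00630000000000042*t^4 + 4.3596*t^3 - 4.3218*t^2 + 2.8497*t - 4.3218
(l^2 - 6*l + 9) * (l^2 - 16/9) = l^4 - 6*l^3 + 65*l^2/9 + 32*l/3 - 16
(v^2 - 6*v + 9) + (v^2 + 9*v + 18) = 2*v^2 + 3*v + 27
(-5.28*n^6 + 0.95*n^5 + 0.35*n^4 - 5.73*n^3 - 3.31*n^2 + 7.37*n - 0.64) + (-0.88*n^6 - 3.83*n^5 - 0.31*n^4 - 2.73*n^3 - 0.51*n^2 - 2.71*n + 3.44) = -6.16*n^6 - 2.88*n^5 + 0.04*n^4 - 8.46*n^3 - 3.82*n^2 + 4.66*n + 2.8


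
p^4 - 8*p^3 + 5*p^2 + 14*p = p*(p - 7)*(p - 2)*(p + 1)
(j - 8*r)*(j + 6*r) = j^2 - 2*j*r - 48*r^2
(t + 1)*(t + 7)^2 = t^3 + 15*t^2 + 63*t + 49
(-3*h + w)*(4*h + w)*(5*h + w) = -60*h^3 - 7*h^2*w + 6*h*w^2 + w^3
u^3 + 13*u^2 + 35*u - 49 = (u - 1)*(u + 7)^2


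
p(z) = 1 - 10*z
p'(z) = -10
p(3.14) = -30.40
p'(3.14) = -10.00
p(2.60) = -25.00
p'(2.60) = -10.00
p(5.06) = -49.60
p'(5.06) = -10.00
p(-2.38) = 24.80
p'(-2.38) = -10.00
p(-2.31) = 24.10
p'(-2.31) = -10.00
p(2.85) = -27.50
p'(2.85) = -10.00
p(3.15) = -30.50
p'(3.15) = -10.00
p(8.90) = -88.00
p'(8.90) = -10.00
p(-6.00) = 61.00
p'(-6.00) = -10.00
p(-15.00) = 151.00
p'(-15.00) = -10.00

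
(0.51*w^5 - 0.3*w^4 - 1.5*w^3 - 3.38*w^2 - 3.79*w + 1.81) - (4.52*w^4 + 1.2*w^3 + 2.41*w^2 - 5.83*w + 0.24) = 0.51*w^5 - 4.82*w^4 - 2.7*w^3 - 5.79*w^2 + 2.04*w + 1.57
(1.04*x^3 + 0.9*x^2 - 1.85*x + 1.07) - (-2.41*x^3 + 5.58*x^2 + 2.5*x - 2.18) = 3.45*x^3 - 4.68*x^2 - 4.35*x + 3.25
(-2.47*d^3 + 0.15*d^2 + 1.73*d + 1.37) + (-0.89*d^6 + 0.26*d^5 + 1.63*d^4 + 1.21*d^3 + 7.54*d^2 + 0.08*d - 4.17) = -0.89*d^6 + 0.26*d^5 + 1.63*d^4 - 1.26*d^3 + 7.69*d^2 + 1.81*d - 2.8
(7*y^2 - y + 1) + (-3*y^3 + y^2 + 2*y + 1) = -3*y^3 + 8*y^2 + y + 2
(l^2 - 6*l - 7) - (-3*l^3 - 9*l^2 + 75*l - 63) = 3*l^3 + 10*l^2 - 81*l + 56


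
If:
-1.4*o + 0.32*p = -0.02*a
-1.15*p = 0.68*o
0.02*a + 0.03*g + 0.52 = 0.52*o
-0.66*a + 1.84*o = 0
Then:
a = 0.00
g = -17.33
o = 0.00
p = 0.00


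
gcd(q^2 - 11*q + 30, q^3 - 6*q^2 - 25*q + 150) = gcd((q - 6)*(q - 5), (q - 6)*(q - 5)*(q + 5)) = q^2 - 11*q + 30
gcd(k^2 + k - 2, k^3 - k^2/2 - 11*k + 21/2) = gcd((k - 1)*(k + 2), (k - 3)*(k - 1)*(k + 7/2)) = k - 1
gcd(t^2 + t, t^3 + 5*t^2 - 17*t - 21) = t + 1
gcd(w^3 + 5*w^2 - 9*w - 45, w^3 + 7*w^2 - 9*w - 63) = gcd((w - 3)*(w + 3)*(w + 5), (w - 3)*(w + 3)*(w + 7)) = w^2 - 9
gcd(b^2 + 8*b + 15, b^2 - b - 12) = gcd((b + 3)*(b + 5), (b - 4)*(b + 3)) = b + 3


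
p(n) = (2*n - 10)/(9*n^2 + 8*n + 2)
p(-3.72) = -0.18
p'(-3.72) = -0.09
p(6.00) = 0.01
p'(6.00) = 0.00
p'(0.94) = 0.78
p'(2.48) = 0.07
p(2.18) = -0.09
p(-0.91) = -5.44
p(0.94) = -0.46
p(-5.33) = -0.10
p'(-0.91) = -20.06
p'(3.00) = 0.04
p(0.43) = -1.29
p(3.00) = -0.04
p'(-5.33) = -0.03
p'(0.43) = 3.13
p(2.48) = -0.07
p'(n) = (-18*n - 8)*(2*n - 10)/(9*n^2 + 8*n + 2)^2 + 2/(9*n^2 + 8*n + 2) = 6*(-3*n^2 + 30*n + 14)/(81*n^4 + 144*n^3 + 100*n^2 + 32*n + 4)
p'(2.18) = 0.10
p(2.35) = -0.08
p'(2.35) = 0.08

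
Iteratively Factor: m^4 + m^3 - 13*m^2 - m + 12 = (m - 3)*(m^3 + 4*m^2 - m - 4) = (m - 3)*(m + 4)*(m^2 - 1) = (m - 3)*(m + 1)*(m + 4)*(m - 1)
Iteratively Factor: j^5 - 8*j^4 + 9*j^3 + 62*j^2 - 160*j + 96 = (j + 3)*(j^4 - 11*j^3 + 42*j^2 - 64*j + 32) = (j - 1)*(j + 3)*(j^3 - 10*j^2 + 32*j - 32) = (j - 2)*(j - 1)*(j + 3)*(j^2 - 8*j + 16) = (j - 4)*(j - 2)*(j - 1)*(j + 3)*(j - 4)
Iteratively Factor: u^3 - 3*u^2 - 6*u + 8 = (u - 4)*(u^2 + u - 2) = (u - 4)*(u - 1)*(u + 2)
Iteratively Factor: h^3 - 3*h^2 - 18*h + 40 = (h - 2)*(h^2 - h - 20) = (h - 2)*(h + 4)*(h - 5)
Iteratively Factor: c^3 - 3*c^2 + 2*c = (c - 1)*(c^2 - 2*c) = (c - 2)*(c - 1)*(c)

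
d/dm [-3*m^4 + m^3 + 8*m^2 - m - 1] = -12*m^3 + 3*m^2 + 16*m - 1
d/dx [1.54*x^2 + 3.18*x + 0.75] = 3.08*x + 3.18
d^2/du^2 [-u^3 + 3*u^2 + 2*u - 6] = 6 - 6*u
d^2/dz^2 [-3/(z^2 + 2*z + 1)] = -18/(z^4 + 4*z^3 + 6*z^2 + 4*z + 1)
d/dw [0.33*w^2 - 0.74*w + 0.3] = 0.66*w - 0.74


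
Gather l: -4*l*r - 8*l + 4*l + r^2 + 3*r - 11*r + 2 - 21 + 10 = l*(-4*r - 4) + r^2 - 8*r - 9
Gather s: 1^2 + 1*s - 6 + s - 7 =2*s - 12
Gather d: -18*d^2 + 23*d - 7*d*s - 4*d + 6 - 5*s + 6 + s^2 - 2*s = -18*d^2 + d*(19 - 7*s) + s^2 - 7*s + 12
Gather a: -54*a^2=-54*a^2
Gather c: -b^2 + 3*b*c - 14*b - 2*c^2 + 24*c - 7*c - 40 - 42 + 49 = -b^2 - 14*b - 2*c^2 + c*(3*b + 17) - 33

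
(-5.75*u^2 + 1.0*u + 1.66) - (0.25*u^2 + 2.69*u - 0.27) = -6.0*u^2 - 1.69*u + 1.93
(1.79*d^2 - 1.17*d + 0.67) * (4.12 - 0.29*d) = -0.5191*d^3 + 7.7141*d^2 - 5.0147*d + 2.7604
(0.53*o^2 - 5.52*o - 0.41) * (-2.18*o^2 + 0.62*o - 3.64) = -1.1554*o^4 + 12.3622*o^3 - 4.4578*o^2 + 19.8386*o + 1.4924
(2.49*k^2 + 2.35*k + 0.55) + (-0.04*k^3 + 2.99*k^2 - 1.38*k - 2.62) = -0.04*k^3 + 5.48*k^2 + 0.97*k - 2.07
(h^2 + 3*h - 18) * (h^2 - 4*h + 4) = h^4 - h^3 - 26*h^2 + 84*h - 72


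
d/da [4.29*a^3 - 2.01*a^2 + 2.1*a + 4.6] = 12.87*a^2 - 4.02*a + 2.1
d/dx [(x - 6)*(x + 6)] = 2*x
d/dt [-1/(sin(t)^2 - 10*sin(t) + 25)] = 2*cos(t)/(sin(t) - 5)^3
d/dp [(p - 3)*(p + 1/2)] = 2*p - 5/2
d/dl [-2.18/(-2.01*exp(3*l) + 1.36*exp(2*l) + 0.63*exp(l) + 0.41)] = (-13.1454*exp(2*l) + 5.9296*exp(l) + 1.3734)*exp(l)/(-2.01*exp(3*l) + 1.36*exp(2*l) + 0.63*exp(l) + 0.41)^2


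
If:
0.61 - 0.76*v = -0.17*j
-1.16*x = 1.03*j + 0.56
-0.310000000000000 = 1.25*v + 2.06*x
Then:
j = 0.21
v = 0.85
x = -0.67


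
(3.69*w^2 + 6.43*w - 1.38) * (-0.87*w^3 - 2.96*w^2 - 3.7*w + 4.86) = -3.2103*w^5 - 16.5165*w^4 - 31.4852*w^3 - 1.7728*w^2 + 36.3558*w - 6.7068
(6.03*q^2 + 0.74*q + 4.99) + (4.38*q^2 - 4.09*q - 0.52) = 10.41*q^2 - 3.35*q + 4.47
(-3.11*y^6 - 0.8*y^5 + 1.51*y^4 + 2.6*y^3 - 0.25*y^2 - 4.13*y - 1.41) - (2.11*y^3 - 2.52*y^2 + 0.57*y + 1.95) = -3.11*y^6 - 0.8*y^5 + 1.51*y^4 + 0.49*y^3 + 2.27*y^2 - 4.7*y - 3.36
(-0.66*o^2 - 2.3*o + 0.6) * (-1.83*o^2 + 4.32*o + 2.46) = 1.2078*o^4 + 1.3578*o^3 - 12.6576*o^2 - 3.066*o + 1.476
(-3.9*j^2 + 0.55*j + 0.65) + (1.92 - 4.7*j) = -3.9*j^2 - 4.15*j + 2.57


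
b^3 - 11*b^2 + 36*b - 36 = (b - 6)*(b - 3)*(b - 2)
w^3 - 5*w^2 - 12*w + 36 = (w - 6)*(w - 2)*(w + 3)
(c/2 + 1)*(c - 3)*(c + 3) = c^3/2 + c^2 - 9*c/2 - 9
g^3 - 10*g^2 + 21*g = g*(g - 7)*(g - 3)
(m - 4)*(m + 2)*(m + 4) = m^3 + 2*m^2 - 16*m - 32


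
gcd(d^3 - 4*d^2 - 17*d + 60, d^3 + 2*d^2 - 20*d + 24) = 1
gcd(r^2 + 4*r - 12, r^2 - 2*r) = r - 2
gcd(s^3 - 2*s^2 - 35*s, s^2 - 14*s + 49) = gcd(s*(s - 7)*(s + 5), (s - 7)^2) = s - 7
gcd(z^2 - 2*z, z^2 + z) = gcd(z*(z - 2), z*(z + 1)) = z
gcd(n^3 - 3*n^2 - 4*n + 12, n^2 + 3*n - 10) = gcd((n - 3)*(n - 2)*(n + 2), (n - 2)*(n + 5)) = n - 2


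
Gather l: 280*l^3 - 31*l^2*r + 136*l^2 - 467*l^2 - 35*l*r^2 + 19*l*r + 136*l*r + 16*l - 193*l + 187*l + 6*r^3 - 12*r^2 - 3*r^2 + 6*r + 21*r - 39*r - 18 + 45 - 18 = 280*l^3 + l^2*(-31*r - 331) + l*(-35*r^2 + 155*r + 10) + 6*r^3 - 15*r^2 - 12*r + 9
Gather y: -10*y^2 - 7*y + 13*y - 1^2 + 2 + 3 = -10*y^2 + 6*y + 4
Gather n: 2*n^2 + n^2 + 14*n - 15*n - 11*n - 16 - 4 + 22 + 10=3*n^2 - 12*n + 12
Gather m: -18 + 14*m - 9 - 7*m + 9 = 7*m - 18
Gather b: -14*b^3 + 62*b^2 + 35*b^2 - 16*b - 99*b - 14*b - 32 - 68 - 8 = -14*b^3 + 97*b^2 - 129*b - 108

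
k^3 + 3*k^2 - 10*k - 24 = (k - 3)*(k + 2)*(k + 4)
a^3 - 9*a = a*(a - 3)*(a + 3)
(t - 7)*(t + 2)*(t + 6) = t^3 + t^2 - 44*t - 84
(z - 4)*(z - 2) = z^2 - 6*z + 8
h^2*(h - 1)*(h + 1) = h^4 - h^2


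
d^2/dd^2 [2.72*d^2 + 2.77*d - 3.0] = 5.44000000000000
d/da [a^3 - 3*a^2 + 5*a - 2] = 3*a^2 - 6*a + 5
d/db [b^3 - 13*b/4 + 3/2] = 3*b^2 - 13/4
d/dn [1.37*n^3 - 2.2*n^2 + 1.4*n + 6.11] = 4.11*n^2 - 4.4*n + 1.4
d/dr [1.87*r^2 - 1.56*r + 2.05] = 3.74*r - 1.56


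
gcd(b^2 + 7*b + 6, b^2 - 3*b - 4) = b + 1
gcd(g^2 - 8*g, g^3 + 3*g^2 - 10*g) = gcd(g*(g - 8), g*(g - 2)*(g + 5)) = g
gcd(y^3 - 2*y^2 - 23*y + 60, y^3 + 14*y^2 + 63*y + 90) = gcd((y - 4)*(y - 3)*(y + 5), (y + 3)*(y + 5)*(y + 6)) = y + 5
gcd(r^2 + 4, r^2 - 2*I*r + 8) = r + 2*I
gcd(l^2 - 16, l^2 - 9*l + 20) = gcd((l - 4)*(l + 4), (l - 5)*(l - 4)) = l - 4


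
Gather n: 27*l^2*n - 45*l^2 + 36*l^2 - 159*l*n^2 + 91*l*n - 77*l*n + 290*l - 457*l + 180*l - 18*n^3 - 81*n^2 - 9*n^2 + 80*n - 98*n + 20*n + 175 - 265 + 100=-9*l^2 + 13*l - 18*n^3 + n^2*(-159*l - 90) + n*(27*l^2 + 14*l + 2) + 10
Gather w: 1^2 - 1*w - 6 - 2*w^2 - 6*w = -2*w^2 - 7*w - 5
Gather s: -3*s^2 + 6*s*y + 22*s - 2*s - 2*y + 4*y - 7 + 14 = -3*s^2 + s*(6*y + 20) + 2*y + 7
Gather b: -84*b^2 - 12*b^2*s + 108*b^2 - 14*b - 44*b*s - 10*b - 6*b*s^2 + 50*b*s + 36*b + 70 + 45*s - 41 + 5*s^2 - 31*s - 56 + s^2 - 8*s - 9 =b^2*(24 - 12*s) + b*(-6*s^2 + 6*s + 12) + 6*s^2 + 6*s - 36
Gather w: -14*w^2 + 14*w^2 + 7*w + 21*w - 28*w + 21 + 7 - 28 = 0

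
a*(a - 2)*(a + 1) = a^3 - a^2 - 2*a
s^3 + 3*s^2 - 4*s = s*(s - 1)*(s + 4)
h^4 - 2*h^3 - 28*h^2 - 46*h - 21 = (h - 7)*(h + 1)^2*(h + 3)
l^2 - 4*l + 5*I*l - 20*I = (l - 4)*(l + 5*I)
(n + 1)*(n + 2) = n^2 + 3*n + 2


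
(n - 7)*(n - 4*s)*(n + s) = n^3 - 3*n^2*s - 7*n^2 - 4*n*s^2 + 21*n*s + 28*s^2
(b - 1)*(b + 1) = b^2 - 1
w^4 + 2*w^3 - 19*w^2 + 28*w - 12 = (w - 2)*(w - 1)^2*(w + 6)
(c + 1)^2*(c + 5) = c^3 + 7*c^2 + 11*c + 5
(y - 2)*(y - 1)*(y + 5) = y^3 + 2*y^2 - 13*y + 10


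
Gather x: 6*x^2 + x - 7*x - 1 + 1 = 6*x^2 - 6*x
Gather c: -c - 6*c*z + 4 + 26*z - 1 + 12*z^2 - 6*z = c*(-6*z - 1) + 12*z^2 + 20*z + 3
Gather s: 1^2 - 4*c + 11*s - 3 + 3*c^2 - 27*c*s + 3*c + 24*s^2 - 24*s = 3*c^2 - c + 24*s^2 + s*(-27*c - 13) - 2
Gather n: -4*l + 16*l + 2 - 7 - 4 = 12*l - 9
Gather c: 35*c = 35*c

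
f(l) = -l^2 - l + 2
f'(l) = -2*l - 1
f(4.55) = -23.25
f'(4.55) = -10.10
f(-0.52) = 2.25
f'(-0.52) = 0.04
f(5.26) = -30.93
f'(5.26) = -11.52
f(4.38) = -21.56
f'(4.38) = -9.76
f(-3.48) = -6.63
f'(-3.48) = 5.96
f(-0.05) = 2.05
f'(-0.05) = -0.90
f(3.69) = -15.31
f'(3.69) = -8.38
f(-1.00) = 2.00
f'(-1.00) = 1.00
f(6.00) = -40.00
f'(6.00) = -13.00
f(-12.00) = -130.00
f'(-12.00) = 23.00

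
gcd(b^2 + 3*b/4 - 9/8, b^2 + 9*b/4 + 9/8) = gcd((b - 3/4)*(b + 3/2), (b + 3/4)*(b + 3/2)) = b + 3/2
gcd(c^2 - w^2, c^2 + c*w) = c + w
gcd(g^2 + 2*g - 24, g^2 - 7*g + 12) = g - 4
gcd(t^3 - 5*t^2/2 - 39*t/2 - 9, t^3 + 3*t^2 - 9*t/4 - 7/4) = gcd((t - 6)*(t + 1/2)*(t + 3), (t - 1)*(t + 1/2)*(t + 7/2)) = t + 1/2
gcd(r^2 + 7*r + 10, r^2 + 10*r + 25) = r + 5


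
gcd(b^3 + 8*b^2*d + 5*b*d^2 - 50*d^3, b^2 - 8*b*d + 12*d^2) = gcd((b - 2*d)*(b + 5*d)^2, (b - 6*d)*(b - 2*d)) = b - 2*d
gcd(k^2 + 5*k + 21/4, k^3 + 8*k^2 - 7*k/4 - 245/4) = k + 7/2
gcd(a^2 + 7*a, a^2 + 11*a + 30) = 1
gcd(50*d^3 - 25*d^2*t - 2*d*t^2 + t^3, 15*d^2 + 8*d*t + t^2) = 5*d + t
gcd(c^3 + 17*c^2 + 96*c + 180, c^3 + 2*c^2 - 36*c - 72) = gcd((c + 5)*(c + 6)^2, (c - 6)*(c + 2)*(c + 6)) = c + 6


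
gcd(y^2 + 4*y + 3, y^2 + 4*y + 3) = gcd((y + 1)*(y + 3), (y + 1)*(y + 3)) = y^2 + 4*y + 3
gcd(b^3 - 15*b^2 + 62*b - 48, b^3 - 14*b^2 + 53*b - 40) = b^2 - 9*b + 8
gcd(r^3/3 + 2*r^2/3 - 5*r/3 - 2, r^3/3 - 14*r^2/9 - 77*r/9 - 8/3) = r + 3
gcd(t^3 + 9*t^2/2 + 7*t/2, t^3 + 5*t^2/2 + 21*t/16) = t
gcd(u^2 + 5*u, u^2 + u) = u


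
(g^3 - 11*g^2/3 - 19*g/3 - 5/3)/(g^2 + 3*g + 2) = (3*g^2 - 14*g - 5)/(3*(g + 2))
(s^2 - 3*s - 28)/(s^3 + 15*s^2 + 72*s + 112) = (s - 7)/(s^2 + 11*s + 28)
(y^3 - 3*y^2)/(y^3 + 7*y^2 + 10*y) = y*(y - 3)/(y^2 + 7*y + 10)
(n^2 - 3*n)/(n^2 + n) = (n - 3)/(n + 1)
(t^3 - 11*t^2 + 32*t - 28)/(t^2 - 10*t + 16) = (t^2 - 9*t + 14)/(t - 8)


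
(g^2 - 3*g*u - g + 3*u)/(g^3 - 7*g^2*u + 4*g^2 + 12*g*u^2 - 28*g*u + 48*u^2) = (1 - g)/(-g^2 + 4*g*u - 4*g + 16*u)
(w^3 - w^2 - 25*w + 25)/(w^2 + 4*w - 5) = w - 5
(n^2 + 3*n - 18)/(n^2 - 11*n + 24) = (n + 6)/(n - 8)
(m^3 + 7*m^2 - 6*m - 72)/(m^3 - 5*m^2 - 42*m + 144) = (m + 4)/(m - 8)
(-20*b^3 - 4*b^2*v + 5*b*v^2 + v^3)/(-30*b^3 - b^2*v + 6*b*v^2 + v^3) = (2*b + v)/(3*b + v)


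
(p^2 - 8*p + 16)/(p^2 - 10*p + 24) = (p - 4)/(p - 6)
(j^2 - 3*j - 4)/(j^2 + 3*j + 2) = (j - 4)/(j + 2)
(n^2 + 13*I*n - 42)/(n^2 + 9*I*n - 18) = (n + 7*I)/(n + 3*I)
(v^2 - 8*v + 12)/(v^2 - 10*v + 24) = (v - 2)/(v - 4)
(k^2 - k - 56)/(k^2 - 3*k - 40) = (k + 7)/(k + 5)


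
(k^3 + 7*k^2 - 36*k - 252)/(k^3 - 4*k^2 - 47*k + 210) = (k + 6)/(k - 5)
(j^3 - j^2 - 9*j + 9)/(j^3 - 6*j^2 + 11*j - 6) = (j + 3)/(j - 2)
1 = 1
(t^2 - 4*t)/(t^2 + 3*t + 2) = t*(t - 4)/(t^2 + 3*t + 2)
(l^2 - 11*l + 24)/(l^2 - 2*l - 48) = (l - 3)/(l + 6)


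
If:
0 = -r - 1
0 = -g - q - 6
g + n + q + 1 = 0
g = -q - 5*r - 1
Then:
No Solution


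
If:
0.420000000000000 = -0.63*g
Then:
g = -0.67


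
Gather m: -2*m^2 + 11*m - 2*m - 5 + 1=-2*m^2 + 9*m - 4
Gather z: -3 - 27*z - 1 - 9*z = -36*z - 4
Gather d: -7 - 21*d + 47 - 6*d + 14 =54 - 27*d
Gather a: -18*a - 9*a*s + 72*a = a*(54 - 9*s)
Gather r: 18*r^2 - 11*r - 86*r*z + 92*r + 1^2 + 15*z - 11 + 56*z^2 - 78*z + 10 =18*r^2 + r*(81 - 86*z) + 56*z^2 - 63*z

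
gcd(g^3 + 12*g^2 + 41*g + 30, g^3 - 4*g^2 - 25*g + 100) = g + 5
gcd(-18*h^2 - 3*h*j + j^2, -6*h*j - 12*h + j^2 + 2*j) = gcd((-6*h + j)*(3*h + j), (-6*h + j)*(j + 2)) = 6*h - j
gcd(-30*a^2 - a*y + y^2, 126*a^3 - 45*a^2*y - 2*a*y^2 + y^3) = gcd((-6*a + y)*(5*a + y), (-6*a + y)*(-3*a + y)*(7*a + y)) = -6*a + y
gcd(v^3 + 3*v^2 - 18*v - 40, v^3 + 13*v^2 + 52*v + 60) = v^2 + 7*v + 10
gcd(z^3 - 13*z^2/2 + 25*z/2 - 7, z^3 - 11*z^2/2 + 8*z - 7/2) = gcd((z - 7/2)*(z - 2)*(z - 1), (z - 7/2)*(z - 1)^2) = z^2 - 9*z/2 + 7/2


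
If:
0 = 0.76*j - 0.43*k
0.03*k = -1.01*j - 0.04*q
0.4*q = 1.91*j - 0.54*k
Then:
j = 0.00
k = 0.00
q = 0.00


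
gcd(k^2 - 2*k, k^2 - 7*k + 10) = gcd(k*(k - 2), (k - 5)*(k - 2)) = k - 2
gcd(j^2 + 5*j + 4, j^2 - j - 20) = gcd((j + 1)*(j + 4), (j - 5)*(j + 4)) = j + 4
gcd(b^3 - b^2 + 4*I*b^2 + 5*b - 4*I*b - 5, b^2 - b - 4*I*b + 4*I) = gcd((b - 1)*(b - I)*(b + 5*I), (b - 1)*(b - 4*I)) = b - 1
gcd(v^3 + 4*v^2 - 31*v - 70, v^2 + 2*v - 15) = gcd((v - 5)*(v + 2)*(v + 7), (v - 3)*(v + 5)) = 1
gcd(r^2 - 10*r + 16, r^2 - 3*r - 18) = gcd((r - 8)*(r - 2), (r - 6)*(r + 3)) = 1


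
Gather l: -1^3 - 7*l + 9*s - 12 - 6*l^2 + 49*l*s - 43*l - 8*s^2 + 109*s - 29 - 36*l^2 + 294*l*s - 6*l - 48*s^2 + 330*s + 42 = -42*l^2 + l*(343*s - 56) - 56*s^2 + 448*s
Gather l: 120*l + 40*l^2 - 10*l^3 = -10*l^3 + 40*l^2 + 120*l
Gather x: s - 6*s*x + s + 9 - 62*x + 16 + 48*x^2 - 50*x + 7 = 2*s + 48*x^2 + x*(-6*s - 112) + 32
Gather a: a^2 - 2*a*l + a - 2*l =a^2 + a*(1 - 2*l) - 2*l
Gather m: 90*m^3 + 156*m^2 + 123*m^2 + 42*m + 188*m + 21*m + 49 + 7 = 90*m^3 + 279*m^2 + 251*m + 56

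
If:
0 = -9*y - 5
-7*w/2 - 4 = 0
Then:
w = -8/7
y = -5/9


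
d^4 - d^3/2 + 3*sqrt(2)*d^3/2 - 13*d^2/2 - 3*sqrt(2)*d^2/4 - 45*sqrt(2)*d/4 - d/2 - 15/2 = (d - 3)*(d + 5/2)*(d + sqrt(2)/2)*(d + sqrt(2))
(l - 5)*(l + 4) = l^2 - l - 20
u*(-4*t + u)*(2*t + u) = -8*t^2*u - 2*t*u^2 + u^3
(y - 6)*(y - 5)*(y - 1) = y^3 - 12*y^2 + 41*y - 30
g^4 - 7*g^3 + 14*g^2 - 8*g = g*(g - 4)*(g - 2)*(g - 1)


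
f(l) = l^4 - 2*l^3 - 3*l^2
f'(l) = 4*l^3 - 6*l^2 - 6*l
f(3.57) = 33.20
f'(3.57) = 84.11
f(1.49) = -8.35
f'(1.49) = -9.03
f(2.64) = -9.13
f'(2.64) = 15.94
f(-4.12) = 377.08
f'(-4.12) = -356.86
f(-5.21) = 938.21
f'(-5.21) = -697.29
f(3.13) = 5.26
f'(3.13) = 45.10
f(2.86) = -4.42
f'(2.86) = 27.34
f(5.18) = 361.50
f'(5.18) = 363.89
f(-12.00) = 23760.00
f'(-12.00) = -7704.00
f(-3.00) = 108.00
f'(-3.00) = -144.00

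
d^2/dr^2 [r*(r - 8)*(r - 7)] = 6*r - 30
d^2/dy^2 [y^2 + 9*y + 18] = 2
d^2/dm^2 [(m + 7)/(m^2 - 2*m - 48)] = 2*((-3*m - 5)*(-m^2 + 2*m + 48) - 4*(m - 1)^2*(m + 7))/(-m^2 + 2*m + 48)^3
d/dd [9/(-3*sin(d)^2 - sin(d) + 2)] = 9*(6*sin(d) + 1)*cos(d)/(3*sin(d)^2 + sin(d) - 2)^2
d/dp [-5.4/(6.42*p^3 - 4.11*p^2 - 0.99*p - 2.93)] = (104.004*p^2 - 44.388*p - 5.346)/(-6.42*p^3 + 4.11*p^2 + 0.99*p + 2.93)^2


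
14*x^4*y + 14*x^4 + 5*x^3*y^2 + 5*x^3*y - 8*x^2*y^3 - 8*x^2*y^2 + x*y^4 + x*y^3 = (-7*x + y)*(-2*x + y)*(x + y)*(x*y + x)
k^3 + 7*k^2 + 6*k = k*(k + 1)*(k + 6)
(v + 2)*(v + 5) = v^2 + 7*v + 10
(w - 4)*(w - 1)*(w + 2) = w^3 - 3*w^2 - 6*w + 8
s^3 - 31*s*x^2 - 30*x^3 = (s - 6*x)*(s + x)*(s + 5*x)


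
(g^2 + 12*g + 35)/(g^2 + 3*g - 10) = (g + 7)/(g - 2)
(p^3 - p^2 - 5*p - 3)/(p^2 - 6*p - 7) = (p^2 - 2*p - 3)/(p - 7)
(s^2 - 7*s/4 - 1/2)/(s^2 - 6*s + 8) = (s + 1/4)/(s - 4)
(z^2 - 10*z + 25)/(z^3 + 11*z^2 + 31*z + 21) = (z^2 - 10*z + 25)/(z^3 + 11*z^2 + 31*z + 21)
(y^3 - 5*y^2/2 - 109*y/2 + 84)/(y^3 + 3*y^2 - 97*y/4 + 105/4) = 2*(y - 8)/(2*y - 5)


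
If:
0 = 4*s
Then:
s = 0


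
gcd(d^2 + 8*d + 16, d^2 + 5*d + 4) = d + 4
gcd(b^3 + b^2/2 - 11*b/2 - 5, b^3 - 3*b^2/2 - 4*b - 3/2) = b + 1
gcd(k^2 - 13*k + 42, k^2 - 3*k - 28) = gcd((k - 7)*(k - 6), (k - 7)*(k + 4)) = k - 7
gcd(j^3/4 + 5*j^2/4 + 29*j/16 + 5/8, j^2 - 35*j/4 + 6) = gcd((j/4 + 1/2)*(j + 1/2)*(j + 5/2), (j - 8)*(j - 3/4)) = 1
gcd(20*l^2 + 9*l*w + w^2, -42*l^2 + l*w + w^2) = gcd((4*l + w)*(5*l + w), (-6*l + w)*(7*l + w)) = 1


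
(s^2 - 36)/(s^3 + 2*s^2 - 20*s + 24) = (s - 6)/(s^2 - 4*s + 4)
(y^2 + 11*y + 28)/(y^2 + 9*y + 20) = (y + 7)/(y + 5)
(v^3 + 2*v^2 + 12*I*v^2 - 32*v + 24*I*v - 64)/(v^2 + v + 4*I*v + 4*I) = (v^2 + v*(2 + 8*I) + 16*I)/(v + 1)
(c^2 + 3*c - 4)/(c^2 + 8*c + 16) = (c - 1)/(c + 4)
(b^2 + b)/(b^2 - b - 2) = b/(b - 2)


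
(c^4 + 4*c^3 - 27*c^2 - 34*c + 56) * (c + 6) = c^5 + 10*c^4 - 3*c^3 - 196*c^2 - 148*c + 336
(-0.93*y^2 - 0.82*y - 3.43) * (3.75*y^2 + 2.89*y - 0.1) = -3.4875*y^4 - 5.7627*y^3 - 15.1393*y^2 - 9.8307*y + 0.343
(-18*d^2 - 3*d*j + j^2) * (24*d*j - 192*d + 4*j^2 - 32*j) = -432*d^3*j + 3456*d^3 - 144*d^2*j^2 + 1152*d^2*j + 12*d*j^3 - 96*d*j^2 + 4*j^4 - 32*j^3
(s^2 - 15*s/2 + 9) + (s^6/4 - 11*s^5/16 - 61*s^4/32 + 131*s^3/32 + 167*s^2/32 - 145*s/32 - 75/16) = s^6/4 - 11*s^5/16 - 61*s^4/32 + 131*s^3/32 + 199*s^2/32 - 385*s/32 + 69/16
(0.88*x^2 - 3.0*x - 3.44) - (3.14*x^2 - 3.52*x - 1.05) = -2.26*x^2 + 0.52*x - 2.39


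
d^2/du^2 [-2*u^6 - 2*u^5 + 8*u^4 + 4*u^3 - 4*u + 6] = 4*u*(-15*u^3 - 10*u^2 + 24*u + 6)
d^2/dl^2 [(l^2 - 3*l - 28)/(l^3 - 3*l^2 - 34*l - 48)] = 2*(l^6 - 9*l^5 - 39*l^4 + 777*l^3 + 804*l^2 - 11304*l - 21136)/(l^9 - 9*l^8 - 75*l^7 + 441*l^6 + 3414*l^5 - 1908*l^4 - 61768*l^3 - 187200*l^2 - 235008*l - 110592)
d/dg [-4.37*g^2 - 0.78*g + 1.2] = -8.74*g - 0.78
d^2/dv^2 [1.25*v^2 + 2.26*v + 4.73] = 2.50000000000000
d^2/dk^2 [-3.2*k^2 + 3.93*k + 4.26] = -6.40000000000000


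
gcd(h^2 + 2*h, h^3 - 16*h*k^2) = h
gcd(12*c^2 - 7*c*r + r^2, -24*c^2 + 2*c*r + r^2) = -4*c + r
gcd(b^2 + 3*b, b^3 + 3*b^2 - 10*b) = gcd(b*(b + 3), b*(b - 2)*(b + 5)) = b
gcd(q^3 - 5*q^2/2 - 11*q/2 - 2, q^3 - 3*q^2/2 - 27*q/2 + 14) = q - 4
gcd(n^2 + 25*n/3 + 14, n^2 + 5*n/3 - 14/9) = n + 7/3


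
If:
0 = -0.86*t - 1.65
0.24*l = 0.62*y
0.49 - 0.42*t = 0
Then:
No Solution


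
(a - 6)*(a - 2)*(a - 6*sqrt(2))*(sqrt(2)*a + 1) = sqrt(2)*a^4 - 8*sqrt(2)*a^3 - 11*a^3 + 6*sqrt(2)*a^2 + 88*a^2 - 132*a + 48*sqrt(2)*a - 72*sqrt(2)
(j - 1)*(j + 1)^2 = j^3 + j^2 - j - 1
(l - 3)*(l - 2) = l^2 - 5*l + 6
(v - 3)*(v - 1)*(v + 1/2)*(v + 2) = v^4 - 3*v^3/2 - 6*v^2 + 7*v/2 + 3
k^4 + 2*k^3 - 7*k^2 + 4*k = k*(k - 1)^2*(k + 4)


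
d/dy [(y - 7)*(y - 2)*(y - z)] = 3*y^2 - 2*y*z - 18*y + 9*z + 14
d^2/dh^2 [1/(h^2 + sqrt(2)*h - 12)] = 2*(-h^2 - sqrt(2)*h + (2*h + sqrt(2))^2 + 12)/(h^2 + sqrt(2)*h - 12)^3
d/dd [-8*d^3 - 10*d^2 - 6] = 4*d*(-6*d - 5)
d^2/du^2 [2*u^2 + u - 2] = 4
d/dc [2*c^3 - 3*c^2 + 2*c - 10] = 6*c^2 - 6*c + 2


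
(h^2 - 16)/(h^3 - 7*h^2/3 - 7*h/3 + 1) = 3*(h^2 - 16)/(3*h^3 - 7*h^2 - 7*h + 3)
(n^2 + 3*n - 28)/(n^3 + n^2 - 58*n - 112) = (n - 4)/(n^2 - 6*n - 16)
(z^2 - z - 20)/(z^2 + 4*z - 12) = (z^2 - z - 20)/(z^2 + 4*z - 12)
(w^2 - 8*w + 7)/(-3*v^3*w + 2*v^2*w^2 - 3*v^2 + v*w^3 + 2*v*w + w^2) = (w^2 - 8*w + 7)/(-3*v^3*w + 2*v^2*w^2 - 3*v^2 + v*w^3 + 2*v*w + w^2)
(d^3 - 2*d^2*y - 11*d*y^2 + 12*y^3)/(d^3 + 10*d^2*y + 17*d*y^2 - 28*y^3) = (d^2 - d*y - 12*y^2)/(d^2 + 11*d*y + 28*y^2)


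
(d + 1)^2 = d^2 + 2*d + 1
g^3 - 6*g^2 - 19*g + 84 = (g - 7)*(g - 3)*(g + 4)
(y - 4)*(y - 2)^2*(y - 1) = y^4 - 9*y^3 + 28*y^2 - 36*y + 16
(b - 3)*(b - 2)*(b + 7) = b^3 + 2*b^2 - 29*b + 42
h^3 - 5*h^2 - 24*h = h*(h - 8)*(h + 3)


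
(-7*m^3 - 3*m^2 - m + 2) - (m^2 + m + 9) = -7*m^3 - 4*m^2 - 2*m - 7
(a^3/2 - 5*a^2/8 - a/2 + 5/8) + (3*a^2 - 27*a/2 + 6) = a^3/2 + 19*a^2/8 - 14*a + 53/8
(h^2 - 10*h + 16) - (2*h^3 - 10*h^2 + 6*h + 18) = -2*h^3 + 11*h^2 - 16*h - 2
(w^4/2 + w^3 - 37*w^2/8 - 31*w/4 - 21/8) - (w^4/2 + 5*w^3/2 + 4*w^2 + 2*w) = -3*w^3/2 - 69*w^2/8 - 39*w/4 - 21/8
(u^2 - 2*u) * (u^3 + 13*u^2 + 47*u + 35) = u^5 + 11*u^4 + 21*u^3 - 59*u^2 - 70*u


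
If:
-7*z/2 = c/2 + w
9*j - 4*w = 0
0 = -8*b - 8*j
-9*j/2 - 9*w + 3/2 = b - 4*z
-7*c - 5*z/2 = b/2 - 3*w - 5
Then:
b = -398/10075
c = 8114/10075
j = 398/10075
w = 1791/20150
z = -283/2015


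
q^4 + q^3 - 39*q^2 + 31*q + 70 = (q - 5)*(q - 2)*(q + 1)*(q + 7)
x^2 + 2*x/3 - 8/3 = (x - 4/3)*(x + 2)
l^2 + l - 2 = (l - 1)*(l + 2)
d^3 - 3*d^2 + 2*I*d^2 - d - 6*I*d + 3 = (d - 3)*(d + I)^2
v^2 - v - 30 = (v - 6)*(v + 5)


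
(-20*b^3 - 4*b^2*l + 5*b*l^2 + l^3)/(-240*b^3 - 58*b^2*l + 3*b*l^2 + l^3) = (4*b^2 - l^2)/(48*b^2 + 2*b*l - l^2)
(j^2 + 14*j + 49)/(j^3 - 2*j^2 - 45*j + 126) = (j + 7)/(j^2 - 9*j + 18)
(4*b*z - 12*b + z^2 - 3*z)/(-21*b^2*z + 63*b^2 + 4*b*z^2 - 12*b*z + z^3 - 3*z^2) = (4*b + z)/(-21*b^2 + 4*b*z + z^2)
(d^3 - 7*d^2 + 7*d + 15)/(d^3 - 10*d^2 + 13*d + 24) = (d - 5)/(d - 8)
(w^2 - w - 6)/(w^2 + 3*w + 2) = (w - 3)/(w + 1)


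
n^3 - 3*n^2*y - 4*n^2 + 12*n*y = n*(n - 4)*(n - 3*y)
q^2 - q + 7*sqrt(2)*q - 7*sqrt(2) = (q - 1)*(q + 7*sqrt(2))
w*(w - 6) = w^2 - 6*w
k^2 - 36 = (k - 6)*(k + 6)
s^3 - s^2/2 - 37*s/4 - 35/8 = (s - 7/2)*(s + 1/2)*(s + 5/2)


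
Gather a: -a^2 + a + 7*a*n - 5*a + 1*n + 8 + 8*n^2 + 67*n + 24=-a^2 + a*(7*n - 4) + 8*n^2 + 68*n + 32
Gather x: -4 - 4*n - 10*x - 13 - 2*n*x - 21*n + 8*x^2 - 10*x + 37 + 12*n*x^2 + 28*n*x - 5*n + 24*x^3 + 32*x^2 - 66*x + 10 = -30*n + 24*x^3 + x^2*(12*n + 40) + x*(26*n - 86) + 30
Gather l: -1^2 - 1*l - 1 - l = -2*l - 2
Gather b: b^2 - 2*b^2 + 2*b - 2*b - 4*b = -b^2 - 4*b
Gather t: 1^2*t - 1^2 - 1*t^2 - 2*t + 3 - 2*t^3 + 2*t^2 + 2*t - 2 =-2*t^3 + t^2 + t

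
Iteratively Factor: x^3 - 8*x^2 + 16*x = (x)*(x^2 - 8*x + 16) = x*(x - 4)*(x - 4)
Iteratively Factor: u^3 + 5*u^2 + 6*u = (u + 2)*(u^2 + 3*u) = u*(u + 2)*(u + 3)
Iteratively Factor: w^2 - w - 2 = (w + 1)*(w - 2)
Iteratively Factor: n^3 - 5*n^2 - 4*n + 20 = (n - 5)*(n^2 - 4) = (n - 5)*(n - 2)*(n + 2)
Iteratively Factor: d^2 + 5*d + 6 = (d + 3)*(d + 2)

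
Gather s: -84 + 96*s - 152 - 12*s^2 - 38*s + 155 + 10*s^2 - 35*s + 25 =-2*s^2 + 23*s - 56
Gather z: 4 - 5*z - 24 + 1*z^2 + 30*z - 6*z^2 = -5*z^2 + 25*z - 20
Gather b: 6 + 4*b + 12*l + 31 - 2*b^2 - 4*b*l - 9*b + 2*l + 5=-2*b^2 + b*(-4*l - 5) + 14*l + 42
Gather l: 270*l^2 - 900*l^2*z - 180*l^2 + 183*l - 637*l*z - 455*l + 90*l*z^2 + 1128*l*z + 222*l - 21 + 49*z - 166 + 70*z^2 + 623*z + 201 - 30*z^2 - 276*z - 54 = l^2*(90 - 900*z) + l*(90*z^2 + 491*z - 50) + 40*z^2 + 396*z - 40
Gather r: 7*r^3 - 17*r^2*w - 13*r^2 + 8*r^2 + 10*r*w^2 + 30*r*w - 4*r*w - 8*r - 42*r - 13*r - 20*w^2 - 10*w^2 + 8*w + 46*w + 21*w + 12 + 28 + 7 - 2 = 7*r^3 + r^2*(-17*w - 5) + r*(10*w^2 + 26*w - 63) - 30*w^2 + 75*w + 45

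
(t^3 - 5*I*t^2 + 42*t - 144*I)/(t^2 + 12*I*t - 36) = (t^2 - 11*I*t - 24)/(t + 6*I)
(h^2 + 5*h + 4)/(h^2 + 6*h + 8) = (h + 1)/(h + 2)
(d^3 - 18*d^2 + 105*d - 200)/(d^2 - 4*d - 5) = (d^2 - 13*d + 40)/(d + 1)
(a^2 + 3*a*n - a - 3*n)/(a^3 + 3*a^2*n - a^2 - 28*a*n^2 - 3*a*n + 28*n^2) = (a + 3*n)/(a^2 + 3*a*n - 28*n^2)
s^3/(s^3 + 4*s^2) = s/(s + 4)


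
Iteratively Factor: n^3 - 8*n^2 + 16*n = (n)*(n^2 - 8*n + 16) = n*(n - 4)*(n - 4)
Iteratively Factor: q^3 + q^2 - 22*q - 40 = (q + 2)*(q^2 - q - 20) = (q + 2)*(q + 4)*(q - 5)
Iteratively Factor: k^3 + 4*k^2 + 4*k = (k)*(k^2 + 4*k + 4) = k*(k + 2)*(k + 2)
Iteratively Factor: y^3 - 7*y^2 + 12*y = (y - 4)*(y^2 - 3*y) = y*(y - 4)*(y - 3)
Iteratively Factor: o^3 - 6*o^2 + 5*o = (o - 5)*(o^2 - o) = o*(o - 5)*(o - 1)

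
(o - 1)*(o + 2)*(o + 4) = o^3 + 5*o^2 + 2*o - 8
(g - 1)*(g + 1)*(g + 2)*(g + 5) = g^4 + 7*g^3 + 9*g^2 - 7*g - 10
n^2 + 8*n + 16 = (n + 4)^2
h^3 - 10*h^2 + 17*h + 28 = (h - 7)*(h - 4)*(h + 1)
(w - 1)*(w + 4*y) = w^2 + 4*w*y - w - 4*y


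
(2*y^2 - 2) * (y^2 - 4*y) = 2*y^4 - 8*y^3 - 2*y^2 + 8*y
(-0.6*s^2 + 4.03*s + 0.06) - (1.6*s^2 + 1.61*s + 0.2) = -2.2*s^2 + 2.42*s - 0.14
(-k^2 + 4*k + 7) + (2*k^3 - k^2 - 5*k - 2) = 2*k^3 - 2*k^2 - k + 5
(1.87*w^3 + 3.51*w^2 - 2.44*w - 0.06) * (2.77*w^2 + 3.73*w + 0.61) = 5.1799*w^5 + 16.6978*w^4 + 7.4742*w^3 - 7.1263*w^2 - 1.7122*w - 0.0366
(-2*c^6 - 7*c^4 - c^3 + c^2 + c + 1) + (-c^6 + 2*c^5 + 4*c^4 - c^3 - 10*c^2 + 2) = -3*c^6 + 2*c^5 - 3*c^4 - 2*c^3 - 9*c^2 + c + 3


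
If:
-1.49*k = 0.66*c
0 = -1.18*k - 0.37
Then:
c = 0.71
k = -0.31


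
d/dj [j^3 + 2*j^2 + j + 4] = 3*j^2 + 4*j + 1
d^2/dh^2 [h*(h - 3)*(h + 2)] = 6*h - 2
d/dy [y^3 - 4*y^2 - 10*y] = 3*y^2 - 8*y - 10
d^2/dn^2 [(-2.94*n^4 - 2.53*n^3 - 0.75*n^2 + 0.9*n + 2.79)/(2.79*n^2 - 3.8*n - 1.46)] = (-45.770508*n^6 + 187.01928*n^5 - 182.866824*n^4 - 356.547344*n^3 - 47.445954*n^2 - 187.838808*n + 90.120972)/(21.717639*n^6 - 88.73874*n^5 + 86.768442*n^4 + 38.00152*n^3 - 45.405708*n^2 - 24.30024*n - 3.112136)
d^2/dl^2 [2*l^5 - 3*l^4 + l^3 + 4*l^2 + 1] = 40*l^3 - 36*l^2 + 6*l + 8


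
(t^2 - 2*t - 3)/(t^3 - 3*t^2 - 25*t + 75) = (t + 1)/(t^2 - 25)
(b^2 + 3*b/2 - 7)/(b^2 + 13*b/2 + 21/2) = (b - 2)/(b + 3)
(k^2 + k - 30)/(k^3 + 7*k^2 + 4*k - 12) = (k - 5)/(k^2 + k - 2)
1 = 1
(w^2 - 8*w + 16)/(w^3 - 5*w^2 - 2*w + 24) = (w - 4)/(w^2 - w - 6)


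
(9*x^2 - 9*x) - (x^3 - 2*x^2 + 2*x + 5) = -x^3 + 11*x^2 - 11*x - 5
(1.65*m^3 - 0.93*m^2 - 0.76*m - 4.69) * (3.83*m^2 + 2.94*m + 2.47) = 6.3195*m^5 + 1.2891*m^4 - 1.5695*m^3 - 22.4942*m^2 - 15.6658*m - 11.5843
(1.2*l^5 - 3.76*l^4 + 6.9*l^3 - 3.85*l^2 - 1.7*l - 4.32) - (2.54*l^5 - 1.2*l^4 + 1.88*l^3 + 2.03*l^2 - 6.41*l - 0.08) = -1.34*l^5 - 2.56*l^4 + 5.02*l^3 - 5.88*l^2 + 4.71*l - 4.24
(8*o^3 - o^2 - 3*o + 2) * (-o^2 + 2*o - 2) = -8*o^5 + 17*o^4 - 15*o^3 - 6*o^2 + 10*o - 4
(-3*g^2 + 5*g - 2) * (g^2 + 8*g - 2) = -3*g^4 - 19*g^3 + 44*g^2 - 26*g + 4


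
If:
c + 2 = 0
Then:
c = -2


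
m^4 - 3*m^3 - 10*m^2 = m^2*(m - 5)*(m + 2)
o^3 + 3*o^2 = o^2*(o + 3)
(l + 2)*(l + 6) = l^2 + 8*l + 12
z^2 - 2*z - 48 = (z - 8)*(z + 6)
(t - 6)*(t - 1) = t^2 - 7*t + 6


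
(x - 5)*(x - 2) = x^2 - 7*x + 10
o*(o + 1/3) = o^2 + o/3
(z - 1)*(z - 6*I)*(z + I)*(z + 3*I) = z^4 - z^3 - 2*I*z^3 + 21*z^2 + 2*I*z^2 - 21*z + 18*I*z - 18*I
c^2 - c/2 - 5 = (c - 5/2)*(c + 2)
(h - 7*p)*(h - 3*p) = h^2 - 10*h*p + 21*p^2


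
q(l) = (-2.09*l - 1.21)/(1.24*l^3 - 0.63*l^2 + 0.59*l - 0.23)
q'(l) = (-2.09*l - 1.21)*(-3.72*l^2 + 1.26*l - 0.59)/(1.24*l^3 - 0.63*l^2 + 0.59*l - 0.23)^2 - 2.09/(1.24*l^3 - 0.63*l^2 + 0.59*l - 0.23) = (5.1832*l^3 + 3.1845*l^2 - 1.5246*l + 1.1946)/(1.5376*l^6 - 1.5624*l^5 + 1.8601*l^4 - 1.3138*l^3 + 0.6379*l^2 - 0.2714*l + 0.0529)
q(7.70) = -0.03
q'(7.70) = 0.01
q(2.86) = -0.28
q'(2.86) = 0.22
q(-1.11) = -0.33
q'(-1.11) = -0.02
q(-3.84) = -0.08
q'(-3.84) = -0.04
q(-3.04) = -0.12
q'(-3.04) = -0.06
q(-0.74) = -0.22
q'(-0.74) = 0.86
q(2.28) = -0.48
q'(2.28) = 0.48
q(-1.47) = -0.29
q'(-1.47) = -0.15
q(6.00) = -0.06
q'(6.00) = 0.02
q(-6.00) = -0.04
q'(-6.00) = -0.01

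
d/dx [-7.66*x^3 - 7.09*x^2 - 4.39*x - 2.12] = -22.98*x^2 - 14.18*x - 4.39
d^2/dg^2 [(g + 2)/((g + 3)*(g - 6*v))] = 2*((g + 2)*(g + 3)^2 + (g + 2)*(g + 3)*(g - 6*v) + (g + 2)*(g - 6*v)^2 - (g + 3)^2*(g - 6*v) - (g + 3)*(g - 6*v)^2)/((g + 3)^3*(g - 6*v)^3)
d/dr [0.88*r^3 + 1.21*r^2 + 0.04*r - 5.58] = 2.64*r^2 + 2.42*r + 0.04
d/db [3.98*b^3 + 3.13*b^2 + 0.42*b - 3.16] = 11.94*b^2 + 6.26*b + 0.42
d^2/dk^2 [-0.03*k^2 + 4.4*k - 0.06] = -0.0600000000000000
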